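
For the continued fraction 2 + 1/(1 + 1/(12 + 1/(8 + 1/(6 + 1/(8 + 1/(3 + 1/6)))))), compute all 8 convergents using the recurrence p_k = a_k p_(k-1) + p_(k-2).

Using the convergent recurrence p_i = a_i*p_{i-1} + p_{i-2}, q_i = a_i*q_{i-1} + q_{i-2} with p_{-2}=0, p_{-1}=1, q_{-2}=1, q_{-1}=0:
  i=0: a_0=2, p_0 = 2*1 + 0 = 2, q_0 = 2*0 + 1 = 1.
  i=1: a_1=1, p_1 = 1*2 + 1 = 3, q_1 = 1*1 + 0 = 1.
  i=2: a_2=12, p_2 = 12*3 + 2 = 38, q_2 = 12*1 + 1 = 13.
  i=3: a_3=8, p_3 = 8*38 + 3 = 307, q_3 = 8*13 + 1 = 105.
  i=4: a_4=6, p_4 = 6*307 + 38 = 1880, q_4 = 6*105 + 13 = 643.
  i=5: a_5=8, p_5 = 8*1880 + 307 = 15347, q_5 = 8*643 + 105 = 5249.
  i=6: a_6=3, p_6 = 3*15347 + 1880 = 47921, q_6 = 3*5249 + 643 = 16390.
  i=7: a_7=6, p_7 = 6*47921 + 15347 = 302873, q_7 = 6*16390 + 5249 = 103589.

2/1, 3/1, 38/13, 307/105, 1880/643, 15347/5249, 47921/16390, 302873/103589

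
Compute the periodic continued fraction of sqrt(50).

Write x_i = (sqrt(50) + m_i)/d_i with (m_0, d_0) = (0, 1). a_0 = floor(sqrt(50)) = 7, since 7^2 = 49 <= 50 < 64 = 8^2.
Iterate m_{i+1} = d_i*a_i - m_i, d_{i+1} = (50 - m_{i+1}^2)/d_i, a_{i+1} = floor((a_0 + m_{i+1})/d_{i+1}):
  m_1 = 1*7 - 0 = 7, d_1 = (50 - 7^2)/1 = 1/1 = 1, a_1 = floor((7 + 7)/1) = 14.
  m_2 = 1*14 - 7 = 7, d_2 = (50 - 7^2)/1 = 1/1 = 1: (m_2, d_2) = (m_1, d_1) = (7, 1), so from here the quotient a_1 repeats; the period length is 1.
Hence the expansion of sqrt(50) is a_0 = 7 followed by the repeating block 14 (period 1).

[7; (14)]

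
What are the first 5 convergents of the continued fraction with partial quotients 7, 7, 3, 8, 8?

7/1, 50/7, 157/22, 1306/183, 10605/1486

Using the convergent recurrence p_i = a_i*p_{i-1} + p_{i-2}, q_i = a_i*q_{i-1} + q_{i-2} with p_{-2}=0, p_{-1}=1, q_{-2}=1, q_{-1}=0:
  i=0: a_0=7, p_0 = 7*1 + 0 = 7, q_0 = 7*0 + 1 = 1.
  i=1: a_1=7, p_1 = 7*7 + 1 = 50, q_1 = 7*1 + 0 = 7.
  i=2: a_2=3, p_2 = 3*50 + 7 = 157, q_2 = 3*7 + 1 = 22.
  i=3: a_3=8, p_3 = 8*157 + 50 = 1306, q_3 = 8*22 + 7 = 183.
  i=4: a_4=8, p_4 = 8*1306 + 157 = 10605, q_4 = 8*183 + 22 = 1486.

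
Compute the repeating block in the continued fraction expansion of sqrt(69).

Write x_i = (sqrt(69) + m_i)/d_i with (m_0, d_0) = (0, 1). a_0 = floor(sqrt(69)) = 8, since 8^2 = 64 <= 69 < 81 = 9^2.
Iterate m_{i+1} = d_i*a_i - m_i, d_{i+1} = (69 - m_{i+1}^2)/d_i, a_{i+1} = floor((a_0 + m_{i+1})/d_{i+1}):
  m_1 = 1*8 - 0 = 8, d_1 = (69 - 8^2)/1 = 5/1 = 5, a_1 = floor((8 + 8)/5) = 3.
  m_2 = 5*3 - 8 = 7, d_2 = (69 - 7^2)/5 = 20/5 = 4, a_2 = floor((8 + 7)/4) = 3.
  m_3 = 4*3 - 7 = 5, d_3 = (69 - 5^2)/4 = 44/4 = 11, a_3 = floor((8 + 5)/11) = 1.
  m_4 = 11*1 - 5 = 6, d_4 = (69 - 6^2)/11 = 33/11 = 3, a_4 = floor((8 + 6)/3) = 4.
  m_5 = 3*4 - 6 = 6, d_5 = (69 - 6^2)/3 = 33/3 = 11, a_5 = floor((8 + 6)/11) = 1.
  m_6 = 11*1 - 6 = 5, d_6 = (69 - 5^2)/11 = 44/11 = 4, a_6 = floor((8 + 5)/4) = 3.
  m_7 = 4*3 - 5 = 7, d_7 = (69 - 7^2)/4 = 20/4 = 5, a_7 = floor((8 + 7)/5) = 3.
  m_8 = 5*3 - 7 = 8, d_8 = (69 - 8^2)/5 = 5/5 = 1, a_8 = floor((8 + 8)/1) = 16.
  m_9 = 1*16 - 8 = 8, d_9 = (69 - 8^2)/1 = 5/1 = 5: (m_9, d_9) = (m_1, d_1) = (8, 5), so from here the quotients repeat a_1, ..., a_8; the period length is 8.
Hence the expansion of sqrt(69) is a_0 = 8 followed by the repeating block 3, 3, 1, 4, 1, 3, 3, 16 (period 8).

[8; (3, 3, 1, 4, 1, 3, 3, 16)]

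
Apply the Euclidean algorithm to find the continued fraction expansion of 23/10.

Run the Euclidean algorithm on 23 and 10; the successive quotients are the partial quotients a_0, a_1, ... (each step inverts the fractional part left over by the previous one):
  23 = 2*10 + 3, so a_0 = 2.
  10 = 3*3 + 1, so a_1 = 3.
  3 = 3*1 + 0, so a_2 = 3.
The remainder reaches 0 after 3 divisions, so the expansion has 3 partial quotients, read off in order.

[2; 3, 3]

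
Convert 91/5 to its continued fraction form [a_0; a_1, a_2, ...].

Run the Euclidean algorithm on 91 and 5; the successive quotients are the partial quotients a_0, a_1, ... (each step inverts the fractional part left over by the previous one):
  91 = 18*5 + 1, so a_0 = 18.
  5 = 5*1 + 0, so a_1 = 5.
The remainder reaches 0 after 2 divisions, so the expansion has 2 partial quotients, read off in order.

[18; 5]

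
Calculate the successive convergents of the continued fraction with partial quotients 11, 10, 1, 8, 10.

Using the convergent recurrence p_i = a_i*p_{i-1} + p_{i-2}, q_i = a_i*q_{i-1} + q_{i-2} with p_{-2}=0, p_{-1}=1, q_{-2}=1, q_{-1}=0:
  i=0: a_0=11, p_0 = 11*1 + 0 = 11, q_0 = 11*0 + 1 = 1.
  i=1: a_1=10, p_1 = 10*11 + 1 = 111, q_1 = 10*1 + 0 = 10.
  i=2: a_2=1, p_2 = 1*111 + 11 = 122, q_2 = 1*10 + 1 = 11.
  i=3: a_3=8, p_3 = 8*122 + 111 = 1087, q_3 = 8*11 + 10 = 98.
  i=4: a_4=10, p_4 = 10*1087 + 122 = 10992, q_4 = 10*98 + 11 = 991.

11/1, 111/10, 122/11, 1087/98, 10992/991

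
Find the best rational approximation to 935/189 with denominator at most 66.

Expand x = 935/189 as a continued fraction with the Euclidean algorithm:
  935 = 4*189 + 179, so a_0 = 4.
  189 = 1*179 + 10, so a_1 = 1.
  179 = 17*10 + 9, so a_2 = 17.
  10 = 1*9 + 1, so a_3 = 1.
  9 = 9*1 + 0, so a_4 = 9.
so x = [4; 1, 17, 1, 9].
Convergents (p_i = a_i*p_{i-1} + p_{i-2}, q_i = a_i*q_{i-1} + q_{i-2} with p_{-2}=0, p_{-1}=1, q_{-2}=1, q_{-1}=0), until the denominator exceeds 66:
  i=0: a_0=4, p_0 = 4*1 + 0 = 4, q_0 = 4*0 + 1 = 1.
  i=1: a_1=1, p_1 = 1*4 + 1 = 5, q_1 = 1*1 + 0 = 1.
  i=2: a_2=17, p_2 = 17*5 + 4 = 89, q_2 = 17*1 + 1 = 18.
  i=3: a_3=1, p_3 = 1*89 + 5 = 94, q_3 = 1*18 + 1 = 19.
  i=4: a_4=9, p_4 = 9*94 + 89 = 935, q_4 = 9*19 + 18 = 189.
q_4 = 189 > 66, so the last convergent with denominator <= 66 is p_3/q_3 = 94/19.
The closest fraction with denominator <= 66 is either p_3/q_3 or the intermediate fraction (k*p_3 + p_2)/(k*q_3 + q_2) with the largest k >= 1 whose denominator stays <= 66; these approach x as k grows, and every other convergent or intermediate fraction in range is farther away.
Largest k: floor((66 - q_2)/q_3) = floor((66 - 18)/19) = 2.
That gives (2*94 + 89)/(2*19 + 18) = 277/56.
Compare the errors: |x - 94/19| = |935*19 - 94*189|/(189*19) = 1/3591, and |x - 277/56| = |935*56 - 277*189|/(189*56) = 7/10584.
Cross-multiplying, 1*10584 = 10584 < 25137 = 7*3591, so 1/3591 is smaller: the convergent 94/19 is closer to x than 277/56.

94/19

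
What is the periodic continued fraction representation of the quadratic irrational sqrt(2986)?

[54; (1, 1, 1, 4, 3, 3, 4, 1, 1, 1, 108)]

Write x_i = (sqrt(2986) + m_i)/d_i with (m_0, d_0) = (0, 1). a_0 = floor(sqrt(2986)) = 54, since 54^2 = 2916 <= 2986 < 3025 = 55^2.
Iterate m_{i+1} = d_i*a_i - m_i, d_{i+1} = (2986 - m_{i+1}^2)/d_i, a_{i+1} = floor((a_0 + m_{i+1})/d_{i+1}):
  m_1 = 1*54 - 0 = 54, d_1 = (2986 - 54^2)/1 = 70/1 = 70, a_1 = floor((54 + 54)/70) = 1.
  m_2 = 70*1 - 54 = 16, d_2 = (2986 - 16^2)/70 = 2730/70 = 39, a_2 = floor((54 + 16)/39) = 1.
  m_3 = 39*1 - 16 = 23, d_3 = (2986 - 23^2)/39 = 2457/39 = 63, a_3 = floor((54 + 23)/63) = 1.
  m_4 = 63*1 - 23 = 40, d_4 = (2986 - 40^2)/63 = 1386/63 = 22, a_4 = floor((54 + 40)/22) = 4.
  m_5 = 22*4 - 40 = 48, d_5 = (2986 - 48^2)/22 = 682/22 = 31, a_5 = floor((54 + 48)/31) = 3.
  m_6 = 31*3 - 48 = 45, d_6 = (2986 - 45^2)/31 = 961/31 = 31, a_6 = floor((54 + 45)/31) = 3.
  m_7 = 31*3 - 45 = 48, d_7 = (2986 - 48^2)/31 = 682/31 = 22, a_7 = floor((54 + 48)/22) = 4.
  m_8 = 22*4 - 48 = 40, d_8 = (2986 - 40^2)/22 = 1386/22 = 63, a_8 = floor((54 + 40)/63) = 1.
  m_9 = 63*1 - 40 = 23, d_9 = (2986 - 23^2)/63 = 2457/63 = 39, a_9 = floor((54 + 23)/39) = 1.
  m_10 = 39*1 - 23 = 16, d_10 = (2986 - 16^2)/39 = 2730/39 = 70, a_10 = floor((54 + 16)/70) = 1.
  m_11 = 70*1 - 16 = 54, d_11 = (2986 - 54^2)/70 = 70/70 = 1, a_11 = floor((54 + 54)/1) = 108.
  m_12 = 1*108 - 54 = 54, d_12 = (2986 - 54^2)/1 = 70/1 = 70: (m_12, d_12) = (m_1, d_1) = (54, 70), so from here the quotients repeat a_1, ..., a_11; the period length is 11.
Hence the expansion of sqrt(2986) is a_0 = 54 followed by the repeating block 1, 1, 1, 4, 3, 3, 4, 1, 1, 1, 108 (period 11).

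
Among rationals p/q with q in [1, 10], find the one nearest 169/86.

Expand x = 169/86 as a continued fraction with the Euclidean algorithm:
  169 = 1*86 + 83, so a_0 = 1.
  86 = 1*83 + 3, so a_1 = 1.
  83 = 27*3 + 2, so a_2 = 27.
  3 = 1*2 + 1, so a_3 = 1.
  2 = 2*1 + 0, so a_4 = 2.
so x = [1; 1, 27, 1, 2].
Convergents (p_i = a_i*p_{i-1} + p_{i-2}, q_i = a_i*q_{i-1} + q_{i-2} with p_{-2}=0, p_{-1}=1, q_{-2}=1, q_{-1}=0), until the denominator exceeds 10:
  i=0: a_0=1, p_0 = 1*1 + 0 = 1, q_0 = 1*0 + 1 = 1.
  i=1: a_1=1, p_1 = 1*1 + 1 = 2, q_1 = 1*1 + 0 = 1.
  i=2: a_2=27, p_2 = 27*2 + 1 = 55, q_2 = 27*1 + 1 = 28.
q_2 = 28 > 10, so the last convergent with denominator <= 10 is p_1/q_1 = 2/1.
The closest fraction with denominator <= 10 is either p_1/q_1 or the intermediate fraction (k*p_1 + p_0)/(k*q_1 + q_0) with the largest k >= 1 whose denominator stays <= 10; these approach x as k grows, and every other convergent or intermediate fraction in range is farther away.
Largest k: floor((10 - q_0)/q_1) = floor((10 - 1)/1) = 9.
That gives (9*2 + 1)/(9*1 + 1) = 19/10.
Compare the errors: |x - 2/1| = |169*1 - 2*86|/(86*1) = 3/86, and |x - 19/10| = |169*10 - 19*86|/(86*10) = 56/860.
Cross-multiplying, 3*860 = 2580 < 4816 = 56*86, so 3/86 is smaller: the convergent 2/1 is closer to x than 19/10.

2/1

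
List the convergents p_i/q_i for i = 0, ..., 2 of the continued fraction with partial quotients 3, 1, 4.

Using the convergent recurrence p_i = a_i*p_{i-1} + p_{i-2}, q_i = a_i*q_{i-1} + q_{i-2} with p_{-2}=0, p_{-1}=1, q_{-2}=1, q_{-1}=0:
  i=0: a_0=3, p_0 = 3*1 + 0 = 3, q_0 = 3*0 + 1 = 1.
  i=1: a_1=1, p_1 = 1*3 + 1 = 4, q_1 = 1*1 + 0 = 1.
  i=2: a_2=4, p_2 = 4*4 + 3 = 19, q_2 = 4*1 + 1 = 5.

3/1, 4/1, 19/5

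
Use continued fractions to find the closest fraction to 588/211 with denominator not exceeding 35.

39/14

Expand x = 588/211 as a continued fraction with the Euclidean algorithm:
  588 = 2*211 + 166, so a_0 = 2.
  211 = 1*166 + 45, so a_1 = 1.
  166 = 3*45 + 31, so a_2 = 3.
  45 = 1*31 + 14, so a_3 = 1.
  31 = 2*14 + 3, so a_4 = 2.
  14 = 4*3 + 2, so a_5 = 4.
  3 = 1*2 + 1, so a_6 = 1.
  2 = 2*1 + 0, so a_7 = 2.
so x = [2; 1, 3, 1, 2, 4, 1, 2].
Convergents (p_i = a_i*p_{i-1} + p_{i-2}, q_i = a_i*q_{i-1} + q_{i-2} with p_{-2}=0, p_{-1}=1, q_{-2}=1, q_{-1}=0), until the denominator exceeds 35:
  i=0: a_0=2, p_0 = 2*1 + 0 = 2, q_0 = 2*0 + 1 = 1.
  i=1: a_1=1, p_1 = 1*2 + 1 = 3, q_1 = 1*1 + 0 = 1.
  i=2: a_2=3, p_2 = 3*3 + 2 = 11, q_2 = 3*1 + 1 = 4.
  i=3: a_3=1, p_3 = 1*11 + 3 = 14, q_3 = 1*4 + 1 = 5.
  i=4: a_4=2, p_4 = 2*14 + 11 = 39, q_4 = 2*5 + 4 = 14.
  i=5: a_5=4, p_5 = 4*39 + 14 = 170, q_5 = 4*14 + 5 = 61.
q_5 = 61 > 35, so the last convergent with denominator <= 35 is p_4/q_4 = 39/14.
The closest fraction with denominator <= 35 is either p_4/q_4 or the intermediate fraction (k*p_4 + p_3)/(k*q_4 + q_3) with the largest k >= 1 whose denominator stays <= 35; these approach x as k grows, and every other convergent or intermediate fraction in range is farther away.
Largest k: floor((35 - q_3)/q_4) = floor((35 - 5)/14) = 2.
That gives (2*39 + 14)/(2*14 + 5) = 92/33.
Compare the errors: |x - 39/14| = |588*14 - 39*211|/(211*14) = 3/2954, and |x - 92/33| = |588*33 - 92*211|/(211*33) = 8/6963.
Cross-multiplying, 3*6963 = 20889 < 23632 = 8*2954, so 3/2954 is smaller: the convergent 39/14 is closer to x than 92/33.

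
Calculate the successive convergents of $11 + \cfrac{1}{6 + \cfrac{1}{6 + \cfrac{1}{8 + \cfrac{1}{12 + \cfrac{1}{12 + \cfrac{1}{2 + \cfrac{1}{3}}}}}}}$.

Using the convergent recurrence p_i = a_i*p_{i-1} + p_{i-2}, q_i = a_i*q_{i-1} + q_{i-2} with p_{-2}=0, p_{-1}=1, q_{-2}=1, q_{-1}=0:
  i=0: a_0=11, p_0 = 11*1 + 0 = 11, q_0 = 11*0 + 1 = 1.
  i=1: a_1=6, p_1 = 6*11 + 1 = 67, q_1 = 6*1 + 0 = 6.
  i=2: a_2=6, p_2 = 6*67 + 11 = 413, q_2 = 6*6 + 1 = 37.
  i=3: a_3=8, p_3 = 8*413 + 67 = 3371, q_3 = 8*37 + 6 = 302.
  i=4: a_4=12, p_4 = 12*3371 + 413 = 40865, q_4 = 12*302 + 37 = 3661.
  i=5: a_5=12, p_5 = 12*40865 + 3371 = 493751, q_5 = 12*3661 + 302 = 44234.
  i=6: a_6=2, p_6 = 2*493751 + 40865 = 1028367, q_6 = 2*44234 + 3661 = 92129.
  i=7: a_7=3, p_7 = 3*1028367 + 493751 = 3578852, q_7 = 3*92129 + 44234 = 320621.

11/1, 67/6, 413/37, 3371/302, 40865/3661, 493751/44234, 1028367/92129, 3578852/320621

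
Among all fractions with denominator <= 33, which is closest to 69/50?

Expand x = 69/50 as a continued fraction with the Euclidean algorithm:
  69 = 1*50 + 19, so a_0 = 1.
  50 = 2*19 + 12, so a_1 = 2.
  19 = 1*12 + 7, so a_2 = 1.
  12 = 1*7 + 5, so a_3 = 1.
  7 = 1*5 + 2, so a_4 = 1.
  5 = 2*2 + 1, so a_5 = 2.
  2 = 2*1 + 0, so a_6 = 2.
so x = [1; 2, 1, 1, 1, 2, 2].
Convergents (p_i = a_i*p_{i-1} + p_{i-2}, q_i = a_i*q_{i-1} + q_{i-2} with p_{-2}=0, p_{-1}=1, q_{-2}=1, q_{-1}=0), until the denominator exceeds 33:
  i=0: a_0=1, p_0 = 1*1 + 0 = 1, q_0 = 1*0 + 1 = 1.
  i=1: a_1=2, p_1 = 2*1 + 1 = 3, q_1 = 2*1 + 0 = 2.
  i=2: a_2=1, p_2 = 1*3 + 1 = 4, q_2 = 1*2 + 1 = 3.
  i=3: a_3=1, p_3 = 1*4 + 3 = 7, q_3 = 1*3 + 2 = 5.
  i=4: a_4=1, p_4 = 1*7 + 4 = 11, q_4 = 1*5 + 3 = 8.
  i=5: a_5=2, p_5 = 2*11 + 7 = 29, q_5 = 2*8 + 5 = 21.
  i=6: a_6=2, p_6 = 2*29 + 11 = 69, q_6 = 2*21 + 8 = 50.
q_6 = 50 > 33, so the last convergent with denominator <= 33 is p_5/q_5 = 29/21.
The closest fraction with denominator <= 33 is either p_5/q_5 or the intermediate fraction (k*p_5 + p_4)/(k*q_5 + q_4) with the largest k >= 1 whose denominator stays <= 33; these approach x as k grows, and every other convergent or intermediate fraction in range is farther away.
Largest k: floor((33 - q_4)/q_5) = floor((33 - 8)/21) = 1.
That gives (1*29 + 11)/(1*21 + 8) = 40/29.
Compare the errors: |x - 29/21| = |69*21 - 29*50|/(50*21) = 1/1050, and |x - 40/29| = |69*29 - 40*50|/(50*29) = 1/1450.
Cross-multiplying, 1*1050 = 1050 < 1450 = 1*1450, so 1/1450 is smaller: the intermediate fraction 40/29 is closer to x than 29/21.

40/29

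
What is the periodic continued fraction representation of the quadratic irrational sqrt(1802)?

[42; (2, 4, 2, 84)]

Write x_i = (sqrt(1802) + m_i)/d_i with (m_0, d_0) = (0, 1). a_0 = floor(sqrt(1802)) = 42, since 42^2 = 1764 <= 1802 < 1849 = 43^2.
Iterate m_{i+1} = d_i*a_i - m_i, d_{i+1} = (1802 - m_{i+1}^2)/d_i, a_{i+1} = floor((a_0 + m_{i+1})/d_{i+1}):
  m_1 = 1*42 - 0 = 42, d_1 = (1802 - 42^2)/1 = 38/1 = 38, a_1 = floor((42 + 42)/38) = 2.
  m_2 = 38*2 - 42 = 34, d_2 = (1802 - 34^2)/38 = 646/38 = 17, a_2 = floor((42 + 34)/17) = 4.
  m_3 = 17*4 - 34 = 34, d_3 = (1802 - 34^2)/17 = 646/17 = 38, a_3 = floor((42 + 34)/38) = 2.
  m_4 = 38*2 - 34 = 42, d_4 = (1802 - 42^2)/38 = 38/38 = 1, a_4 = floor((42 + 42)/1) = 84.
  m_5 = 1*84 - 42 = 42, d_5 = (1802 - 42^2)/1 = 38/1 = 38: (m_5, d_5) = (m_1, d_1) = (42, 38), so from here the quotients repeat a_1, ..., a_4; the period length is 4.
Hence the expansion of sqrt(1802) is a_0 = 42 followed by the repeating block 2, 4, 2, 84 (period 4).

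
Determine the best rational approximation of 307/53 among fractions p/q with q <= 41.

168/29

Expand x = 307/53 as a continued fraction with the Euclidean algorithm:
  307 = 5*53 + 42, so a_0 = 5.
  53 = 1*42 + 11, so a_1 = 1.
  42 = 3*11 + 9, so a_2 = 3.
  11 = 1*9 + 2, so a_3 = 1.
  9 = 4*2 + 1, so a_4 = 4.
  2 = 2*1 + 0, so a_5 = 2.
so x = [5; 1, 3, 1, 4, 2].
Convergents (p_i = a_i*p_{i-1} + p_{i-2}, q_i = a_i*q_{i-1} + q_{i-2} with p_{-2}=0, p_{-1}=1, q_{-2}=1, q_{-1}=0), until the denominator exceeds 41:
  i=0: a_0=5, p_0 = 5*1 + 0 = 5, q_0 = 5*0 + 1 = 1.
  i=1: a_1=1, p_1 = 1*5 + 1 = 6, q_1 = 1*1 + 0 = 1.
  i=2: a_2=3, p_2 = 3*6 + 5 = 23, q_2 = 3*1 + 1 = 4.
  i=3: a_3=1, p_3 = 1*23 + 6 = 29, q_3 = 1*4 + 1 = 5.
  i=4: a_4=4, p_4 = 4*29 + 23 = 139, q_4 = 4*5 + 4 = 24.
  i=5: a_5=2, p_5 = 2*139 + 29 = 307, q_5 = 2*24 + 5 = 53.
q_5 = 53 > 41, so the last convergent with denominator <= 41 is p_4/q_4 = 139/24.
The closest fraction with denominator <= 41 is either p_4/q_4 or the intermediate fraction (k*p_4 + p_3)/(k*q_4 + q_3) with the largest k >= 1 whose denominator stays <= 41; these approach x as k grows, and every other convergent or intermediate fraction in range is farther away.
Largest k: floor((41 - q_3)/q_4) = floor((41 - 5)/24) = 1.
That gives (1*139 + 29)/(1*24 + 5) = 168/29.
Compare the errors: |x - 139/24| = |307*24 - 139*53|/(53*24) = 1/1272, and |x - 168/29| = |307*29 - 168*53|/(53*29) = 1/1537.
Cross-multiplying, 1*1272 = 1272 < 1537 = 1*1537, so 1/1537 is smaller: the intermediate fraction 168/29 is closer to x than 139/24.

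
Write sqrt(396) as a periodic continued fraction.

[19; (1, 8, 1, 38)]

Write x_i = (sqrt(396) + m_i)/d_i with (m_0, d_0) = (0, 1). a_0 = floor(sqrt(396)) = 19, since 19^2 = 361 <= 396 < 400 = 20^2.
Iterate m_{i+1} = d_i*a_i - m_i, d_{i+1} = (396 - m_{i+1}^2)/d_i, a_{i+1} = floor((a_0 + m_{i+1})/d_{i+1}):
  m_1 = 1*19 - 0 = 19, d_1 = (396 - 19^2)/1 = 35/1 = 35, a_1 = floor((19 + 19)/35) = 1.
  m_2 = 35*1 - 19 = 16, d_2 = (396 - 16^2)/35 = 140/35 = 4, a_2 = floor((19 + 16)/4) = 8.
  m_3 = 4*8 - 16 = 16, d_3 = (396 - 16^2)/4 = 140/4 = 35, a_3 = floor((19 + 16)/35) = 1.
  m_4 = 35*1 - 16 = 19, d_4 = (396 - 19^2)/35 = 35/35 = 1, a_4 = floor((19 + 19)/1) = 38.
  m_5 = 1*38 - 19 = 19, d_5 = (396 - 19^2)/1 = 35/1 = 35: (m_5, d_5) = (m_1, d_1) = (19, 35), so from here the quotients repeat a_1, ..., a_4; the period length is 4.
Hence the expansion of sqrt(396) is a_0 = 19 followed by the repeating block 1, 8, 1, 38 (period 4).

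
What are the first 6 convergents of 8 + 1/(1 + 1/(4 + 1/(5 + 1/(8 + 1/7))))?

8/1, 9/1, 44/5, 229/26, 1876/213, 13361/1517

Using the convergent recurrence p_i = a_i*p_{i-1} + p_{i-2}, q_i = a_i*q_{i-1} + q_{i-2} with p_{-2}=0, p_{-1}=1, q_{-2}=1, q_{-1}=0:
  i=0: a_0=8, p_0 = 8*1 + 0 = 8, q_0 = 8*0 + 1 = 1.
  i=1: a_1=1, p_1 = 1*8 + 1 = 9, q_1 = 1*1 + 0 = 1.
  i=2: a_2=4, p_2 = 4*9 + 8 = 44, q_2 = 4*1 + 1 = 5.
  i=3: a_3=5, p_3 = 5*44 + 9 = 229, q_3 = 5*5 + 1 = 26.
  i=4: a_4=8, p_4 = 8*229 + 44 = 1876, q_4 = 8*26 + 5 = 213.
  i=5: a_5=7, p_5 = 7*1876 + 229 = 13361, q_5 = 7*213 + 26 = 1517.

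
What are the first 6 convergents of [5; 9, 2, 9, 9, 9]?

5/1, 46/9, 97/19, 919/180, 8368/1639, 76231/14931

Using the convergent recurrence p_i = a_i*p_{i-1} + p_{i-2}, q_i = a_i*q_{i-1} + q_{i-2} with p_{-2}=0, p_{-1}=1, q_{-2}=1, q_{-1}=0:
  i=0: a_0=5, p_0 = 5*1 + 0 = 5, q_0 = 5*0 + 1 = 1.
  i=1: a_1=9, p_1 = 9*5 + 1 = 46, q_1 = 9*1 + 0 = 9.
  i=2: a_2=2, p_2 = 2*46 + 5 = 97, q_2 = 2*9 + 1 = 19.
  i=3: a_3=9, p_3 = 9*97 + 46 = 919, q_3 = 9*19 + 9 = 180.
  i=4: a_4=9, p_4 = 9*919 + 97 = 8368, q_4 = 9*180 + 19 = 1639.
  i=5: a_5=9, p_5 = 9*8368 + 919 = 76231, q_5 = 9*1639 + 180 = 14931.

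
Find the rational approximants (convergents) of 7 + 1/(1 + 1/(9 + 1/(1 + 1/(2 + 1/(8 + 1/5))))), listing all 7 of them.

7/1, 8/1, 79/10, 87/11, 253/32, 2111/267, 10808/1367

Using the convergent recurrence p_i = a_i*p_{i-1} + p_{i-2}, q_i = a_i*q_{i-1} + q_{i-2} with p_{-2}=0, p_{-1}=1, q_{-2}=1, q_{-1}=0:
  i=0: a_0=7, p_0 = 7*1 + 0 = 7, q_0 = 7*0 + 1 = 1.
  i=1: a_1=1, p_1 = 1*7 + 1 = 8, q_1 = 1*1 + 0 = 1.
  i=2: a_2=9, p_2 = 9*8 + 7 = 79, q_2 = 9*1 + 1 = 10.
  i=3: a_3=1, p_3 = 1*79 + 8 = 87, q_3 = 1*10 + 1 = 11.
  i=4: a_4=2, p_4 = 2*87 + 79 = 253, q_4 = 2*11 + 10 = 32.
  i=5: a_5=8, p_5 = 8*253 + 87 = 2111, q_5 = 8*32 + 11 = 267.
  i=6: a_6=5, p_6 = 5*2111 + 253 = 10808, q_6 = 5*267 + 32 = 1367.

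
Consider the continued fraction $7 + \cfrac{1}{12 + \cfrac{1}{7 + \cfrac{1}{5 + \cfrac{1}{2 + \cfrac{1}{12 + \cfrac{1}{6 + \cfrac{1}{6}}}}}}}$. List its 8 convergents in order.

Using the convergent recurrence p_i = a_i*p_{i-1} + p_{i-2}, q_i = a_i*q_{i-1} + q_{i-2} with p_{-2}=0, p_{-1}=1, q_{-2}=1, q_{-1}=0:
  i=0: a_0=7, p_0 = 7*1 + 0 = 7, q_0 = 7*0 + 1 = 1.
  i=1: a_1=12, p_1 = 12*7 + 1 = 85, q_1 = 12*1 + 0 = 12.
  i=2: a_2=7, p_2 = 7*85 + 7 = 602, q_2 = 7*12 + 1 = 85.
  i=3: a_3=5, p_3 = 5*602 + 85 = 3095, q_3 = 5*85 + 12 = 437.
  i=4: a_4=2, p_4 = 2*3095 + 602 = 6792, q_4 = 2*437 + 85 = 959.
  i=5: a_5=12, p_5 = 12*6792 + 3095 = 84599, q_5 = 12*959 + 437 = 11945.
  i=6: a_6=6, p_6 = 6*84599 + 6792 = 514386, q_6 = 6*11945 + 959 = 72629.
  i=7: a_7=6, p_7 = 6*514386 + 84599 = 3170915, q_7 = 6*72629 + 11945 = 447719.

7/1, 85/12, 602/85, 3095/437, 6792/959, 84599/11945, 514386/72629, 3170915/447719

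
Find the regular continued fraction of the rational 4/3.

[1; 3]

Run the Euclidean algorithm on 4 and 3; the successive quotients are the partial quotients a_0, a_1, ... (each step inverts the fractional part left over by the previous one):
  4 = 1*3 + 1, so a_0 = 1.
  3 = 3*1 + 0, so a_1 = 3.
The remainder reaches 0 after 2 divisions, so the expansion has 2 partial quotients, read off in order.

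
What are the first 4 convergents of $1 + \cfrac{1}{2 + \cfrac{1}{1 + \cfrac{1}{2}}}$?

1/1, 3/2, 4/3, 11/8

Using the convergent recurrence p_i = a_i*p_{i-1} + p_{i-2}, q_i = a_i*q_{i-1} + q_{i-2} with p_{-2}=0, p_{-1}=1, q_{-2}=1, q_{-1}=0:
  i=0: a_0=1, p_0 = 1*1 + 0 = 1, q_0 = 1*0 + 1 = 1.
  i=1: a_1=2, p_1 = 2*1 + 1 = 3, q_1 = 2*1 + 0 = 2.
  i=2: a_2=1, p_2 = 1*3 + 1 = 4, q_2 = 1*2 + 1 = 3.
  i=3: a_3=2, p_3 = 2*4 + 3 = 11, q_3 = 2*3 + 2 = 8.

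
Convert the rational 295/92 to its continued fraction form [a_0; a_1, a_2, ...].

Run the Euclidean algorithm on 295 and 92; the successive quotients are the partial quotients a_0, a_1, ... (each step inverts the fractional part left over by the previous one):
  295 = 3*92 + 19, so a_0 = 3.
  92 = 4*19 + 16, so a_1 = 4.
  19 = 1*16 + 3, so a_2 = 1.
  16 = 5*3 + 1, so a_3 = 5.
  3 = 3*1 + 0, so a_4 = 3.
The remainder reaches 0 after 5 divisions, so the expansion has 5 partial quotients, read off in order.

[3; 4, 1, 5, 3]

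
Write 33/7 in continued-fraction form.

Run the Euclidean algorithm on 33 and 7; the successive quotients are the partial quotients a_0, a_1, ... (each step inverts the fractional part left over by the previous one):
  33 = 4*7 + 5, so a_0 = 4.
  7 = 1*5 + 2, so a_1 = 1.
  5 = 2*2 + 1, so a_2 = 2.
  2 = 2*1 + 0, so a_3 = 2.
The remainder reaches 0 after 4 divisions, so the expansion has 4 partial quotients, read off in order.

[4; 1, 2, 2]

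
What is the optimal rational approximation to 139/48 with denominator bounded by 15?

Expand x = 139/48 as a continued fraction with the Euclidean algorithm:
  139 = 2*48 + 43, so a_0 = 2.
  48 = 1*43 + 5, so a_1 = 1.
  43 = 8*5 + 3, so a_2 = 8.
  5 = 1*3 + 2, so a_3 = 1.
  3 = 1*2 + 1, so a_4 = 1.
  2 = 2*1 + 0, so a_5 = 2.
so x = [2; 1, 8, 1, 1, 2].
Convergents (p_i = a_i*p_{i-1} + p_{i-2}, q_i = a_i*q_{i-1} + q_{i-2} with p_{-2}=0, p_{-1}=1, q_{-2}=1, q_{-1}=0), until the denominator exceeds 15:
  i=0: a_0=2, p_0 = 2*1 + 0 = 2, q_0 = 2*0 + 1 = 1.
  i=1: a_1=1, p_1 = 1*2 + 1 = 3, q_1 = 1*1 + 0 = 1.
  i=2: a_2=8, p_2 = 8*3 + 2 = 26, q_2 = 8*1 + 1 = 9.
  i=3: a_3=1, p_3 = 1*26 + 3 = 29, q_3 = 1*9 + 1 = 10.
  i=4: a_4=1, p_4 = 1*29 + 26 = 55, q_4 = 1*10 + 9 = 19.
q_4 = 19 > 15, so the last convergent with denominator <= 15 is p_3/q_3 = 29/10.
The closest fraction with denominator <= 15 is either p_3/q_3 or the intermediate fraction (k*p_3 + p_2)/(k*q_3 + q_2) with the largest k >= 1 whose denominator stays <= 15; these approach x as k grows, and every other convergent or intermediate fraction in range is farther away.
Largest k: floor((15 - q_2)/q_3) = floor((15 - 9)/10) = 0.
Since k = 0, no intermediate fraction beyond p_3/q_3 has denominator <= 15, so the convergent 29/10 is the closest (its error is |139*10 - 29*48|/(48*10) = 2/480).

29/10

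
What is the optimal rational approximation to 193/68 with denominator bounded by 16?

Expand x = 193/68 as a continued fraction with the Euclidean algorithm:
  193 = 2*68 + 57, so a_0 = 2.
  68 = 1*57 + 11, so a_1 = 1.
  57 = 5*11 + 2, so a_2 = 5.
  11 = 5*2 + 1, so a_3 = 5.
  2 = 2*1 + 0, so a_4 = 2.
so x = [2; 1, 5, 5, 2].
Convergents (p_i = a_i*p_{i-1} + p_{i-2}, q_i = a_i*q_{i-1} + q_{i-2} with p_{-2}=0, p_{-1}=1, q_{-2}=1, q_{-1}=0), until the denominator exceeds 16:
  i=0: a_0=2, p_0 = 2*1 + 0 = 2, q_0 = 2*0 + 1 = 1.
  i=1: a_1=1, p_1 = 1*2 + 1 = 3, q_1 = 1*1 + 0 = 1.
  i=2: a_2=5, p_2 = 5*3 + 2 = 17, q_2 = 5*1 + 1 = 6.
  i=3: a_3=5, p_3 = 5*17 + 3 = 88, q_3 = 5*6 + 1 = 31.
q_3 = 31 > 16, so the last convergent with denominator <= 16 is p_2/q_2 = 17/6.
The closest fraction with denominator <= 16 is either p_2/q_2 or the intermediate fraction (k*p_2 + p_1)/(k*q_2 + q_1) with the largest k >= 1 whose denominator stays <= 16; these approach x as k grows, and every other convergent or intermediate fraction in range is farther away.
Largest k: floor((16 - q_1)/q_2) = floor((16 - 1)/6) = 2.
That gives (2*17 + 3)/(2*6 + 1) = 37/13.
Compare the errors: |x - 17/6| = |193*6 - 17*68|/(68*6) = 2/408, and |x - 37/13| = |193*13 - 37*68|/(68*13) = 7/884.
Cross-multiplying, 2*884 = 1768 < 2856 = 7*408, so 2/408 is smaller: the convergent 17/6 is closer to x than 37/13.

17/6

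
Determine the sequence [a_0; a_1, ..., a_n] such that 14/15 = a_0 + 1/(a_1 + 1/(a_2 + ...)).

Run the Euclidean algorithm on 14 and 15; the successive quotients are the partial quotients a_0, a_1, ... (each step inverts the fractional part left over by the previous one):
  14 = 0*15 + 14, so a_0 = 0.
  15 = 1*14 + 1, so a_1 = 1.
  14 = 14*1 + 0, so a_2 = 14.
The remainder reaches 0 after 3 divisions, so the expansion has 3 partial quotients, read off in order.

[0; 1, 14]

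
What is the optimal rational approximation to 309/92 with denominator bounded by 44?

131/39

Expand x = 309/92 as a continued fraction with the Euclidean algorithm:
  309 = 3*92 + 33, so a_0 = 3.
  92 = 2*33 + 26, so a_1 = 2.
  33 = 1*26 + 7, so a_2 = 1.
  26 = 3*7 + 5, so a_3 = 3.
  7 = 1*5 + 2, so a_4 = 1.
  5 = 2*2 + 1, so a_5 = 2.
  2 = 2*1 + 0, so a_6 = 2.
so x = [3; 2, 1, 3, 1, 2, 2].
Convergents (p_i = a_i*p_{i-1} + p_{i-2}, q_i = a_i*q_{i-1} + q_{i-2} with p_{-2}=0, p_{-1}=1, q_{-2}=1, q_{-1}=0), until the denominator exceeds 44:
  i=0: a_0=3, p_0 = 3*1 + 0 = 3, q_0 = 3*0 + 1 = 1.
  i=1: a_1=2, p_1 = 2*3 + 1 = 7, q_1 = 2*1 + 0 = 2.
  i=2: a_2=1, p_2 = 1*7 + 3 = 10, q_2 = 1*2 + 1 = 3.
  i=3: a_3=3, p_3 = 3*10 + 7 = 37, q_3 = 3*3 + 2 = 11.
  i=4: a_4=1, p_4 = 1*37 + 10 = 47, q_4 = 1*11 + 3 = 14.
  i=5: a_5=2, p_5 = 2*47 + 37 = 131, q_5 = 2*14 + 11 = 39.
  i=6: a_6=2, p_6 = 2*131 + 47 = 309, q_6 = 2*39 + 14 = 92.
q_6 = 92 > 44, so the last convergent with denominator <= 44 is p_5/q_5 = 131/39.
The closest fraction with denominator <= 44 is either p_5/q_5 or the intermediate fraction (k*p_5 + p_4)/(k*q_5 + q_4) with the largest k >= 1 whose denominator stays <= 44; these approach x as k grows, and every other convergent or intermediate fraction in range is farther away.
Largest k: floor((44 - q_4)/q_5) = floor((44 - 14)/39) = 0.
Since k = 0, no intermediate fraction beyond p_5/q_5 has denominator <= 44, so the convergent 131/39 is the closest (its error is |309*39 - 131*92|/(92*39) = 1/3588).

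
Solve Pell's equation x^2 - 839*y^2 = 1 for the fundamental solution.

First expand sqrt(839) as a continued fraction. With x_i = (sqrt(839) + m_i)/d_i and (m_0, d_0) = (0, 1): a_0 = floor(sqrt(839)) = 28, since 28^2 = 784 <= 839 < 841 = 29^2.
Iterate m_{i+1} = d_i*a_i - m_i, d_{i+1} = (839 - m_{i+1}^2)/d_i, a_{i+1} = floor((a_0 + m_{i+1})/d_{i+1}):
  m_1 = 1*28 - 0 = 28, d_1 = (839 - 28^2)/1 = 55/1 = 55, a_1 = floor((28 + 28)/55) = 1.
  m_2 = 55*1 - 28 = 27, d_2 = (839 - 27^2)/55 = 110/55 = 2, a_2 = floor((28 + 27)/2) = 27.
  m_3 = 2*27 - 27 = 27, d_3 = (839 - 27^2)/2 = 110/2 = 55, a_3 = floor((28 + 27)/55) = 1.
  m_4 = 55*1 - 27 = 28, d_4 = (839 - 28^2)/55 = 55/55 = 1, a_4 = floor((28 + 28)/1) = 56.
  m_5 = 1*56 - 28 = 28, d_5 = (839 - 28^2)/1 = 55/1 = 55: (m_5, d_5) = (m_1, d_1) = (28, 55), so from here the quotients repeat a_1, ..., a_4; the period length is 4.
So sqrt(839) = [28; (1, 27, 1, 56)] with period length k = 4.
k is even, so the fundamental solution of x^2 - 839y^2 = 1 is (p_{k-1}, q_{k-1}) = (p_3, q_3); compute convergents through index 3.
Convergents (p_i = a_i*p_{i-1} + p_{i-2}, q_i = a_i*q_{i-1} + q_{i-2} with p_{-2}=0, p_{-1}=1, q_{-2}=1, q_{-1}=0):
  i=0: a_0=28, p_0 = 28*1 + 0 = 28, q_0 = 28*0 + 1 = 1.
  i=1: a_1=1, p_1 = 1*28 + 1 = 29, q_1 = 1*1 + 0 = 1.
  i=2: a_2=27, p_2 = 27*29 + 28 = 811, q_2 = 27*1 + 1 = 28.
  i=3: a_3=1, p_3 = 1*811 + 29 = 840, q_3 = 1*28 + 1 = 29.
Check: 840^2 - 839*29^2 = 705600 - 705599 = 1, so (x, y) = (840, 29) solves the equation, and by the theorem it is the least positive solution.

(x, y) = (840, 29)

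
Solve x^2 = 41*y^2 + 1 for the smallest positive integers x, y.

(x, y) = (2049, 320)

First expand sqrt(41) as a continued fraction. With x_i = (sqrt(41) + m_i)/d_i and (m_0, d_0) = (0, 1): a_0 = floor(sqrt(41)) = 6, since 6^2 = 36 <= 41 < 49 = 7^2.
Iterate m_{i+1} = d_i*a_i - m_i, d_{i+1} = (41 - m_{i+1}^2)/d_i, a_{i+1} = floor((a_0 + m_{i+1})/d_{i+1}):
  m_1 = 1*6 - 0 = 6, d_1 = (41 - 6^2)/1 = 5/1 = 5, a_1 = floor((6 + 6)/5) = 2.
  m_2 = 5*2 - 6 = 4, d_2 = (41 - 4^2)/5 = 25/5 = 5, a_2 = floor((6 + 4)/5) = 2.
  m_3 = 5*2 - 4 = 6, d_3 = (41 - 6^2)/5 = 5/5 = 1, a_3 = floor((6 + 6)/1) = 12.
  m_4 = 1*12 - 6 = 6, d_4 = (41 - 6^2)/1 = 5/1 = 5: (m_4, d_4) = (m_1, d_1) = (6, 5), so from here the quotients repeat a_1, ..., a_3; the period length is 3.
So sqrt(41) = [6; (2, 2, 12)] with period length k = 3.
k is odd, so (p_{k-1}, q_{k-1}) only solves x^2 - 41y^2 = -1 and the fundamental solution of x^2 - 41y^2 = 1 is (p_{2k-1}, q_{2k-1}) = (p_5, q_5); compute convergents through index 5, running through the period twice.
Convergents (p_i = a_i*p_{i-1} + p_{i-2}, q_i = a_i*q_{i-1} + q_{i-2} with p_{-2}=0, p_{-1}=1, q_{-2}=1, q_{-1}=0):
  i=0: a_0=6, p_0 = 6*1 + 0 = 6, q_0 = 6*0 + 1 = 1.
  i=1: a_1=2, p_1 = 2*6 + 1 = 13, q_1 = 2*1 + 0 = 2.
  i=2: a_2=2, p_2 = 2*13 + 6 = 32, q_2 = 2*2 + 1 = 5.
  i=3: a_3=12, p_3 = 12*32 + 13 = 397, q_3 = 12*5 + 2 = 62.
  i=4: a_4=2, p_4 = 2*397 + 32 = 826, q_4 = 2*62 + 5 = 129.
  i=5: a_5=2, p_5 = 2*826 + 397 = 2049, q_5 = 2*129 + 62 = 320.
Indeed p_2^2 - 41*q_2^2 = 1024 - 1025 = -1, not +1.
Check: 2049^2 - 41*320^2 = 4198401 - 4198400 = 1, so (x, y) = (2049, 320) solves the equation, and by the theorem it is the least positive solution.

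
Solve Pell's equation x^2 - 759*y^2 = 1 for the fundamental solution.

First expand sqrt(759) as a continued fraction. With x_i = (sqrt(759) + m_i)/d_i and (m_0, d_0) = (0, 1): a_0 = floor(sqrt(759)) = 27, since 27^2 = 729 <= 759 < 784 = 28^2.
Iterate m_{i+1} = d_i*a_i - m_i, d_{i+1} = (759 - m_{i+1}^2)/d_i, a_{i+1} = floor((a_0 + m_{i+1})/d_{i+1}):
  m_1 = 1*27 - 0 = 27, d_1 = (759 - 27^2)/1 = 30/1 = 30, a_1 = floor((27 + 27)/30) = 1.
  m_2 = 30*1 - 27 = 3, d_2 = (759 - 3^2)/30 = 750/30 = 25, a_2 = floor((27 + 3)/25) = 1.
  m_3 = 25*1 - 3 = 22, d_3 = (759 - 22^2)/25 = 275/25 = 11, a_3 = floor((27 + 22)/11) = 4.
  m_4 = 11*4 - 22 = 22, d_4 = (759 - 22^2)/11 = 275/11 = 25, a_4 = floor((27 + 22)/25) = 1.
  m_5 = 25*1 - 22 = 3, d_5 = (759 - 3^2)/25 = 750/25 = 30, a_5 = floor((27 + 3)/30) = 1.
  m_6 = 30*1 - 3 = 27, d_6 = (759 - 27^2)/30 = 30/30 = 1, a_6 = floor((27 + 27)/1) = 54.
  m_7 = 1*54 - 27 = 27, d_7 = (759 - 27^2)/1 = 30/1 = 30: (m_7, d_7) = (m_1, d_1) = (27, 30), so from here the quotients repeat a_1, ..., a_6; the period length is 6.
So sqrt(759) = [27; (1, 1, 4, 1, 1, 54)] with period length k = 6.
k is even, so the fundamental solution of x^2 - 759y^2 = 1 is (p_{k-1}, q_{k-1}) = (p_5, q_5); compute convergents through index 5.
Convergents (p_i = a_i*p_{i-1} + p_{i-2}, q_i = a_i*q_{i-1} + q_{i-2} with p_{-2}=0, p_{-1}=1, q_{-2}=1, q_{-1}=0):
  i=0: a_0=27, p_0 = 27*1 + 0 = 27, q_0 = 27*0 + 1 = 1.
  i=1: a_1=1, p_1 = 1*27 + 1 = 28, q_1 = 1*1 + 0 = 1.
  i=2: a_2=1, p_2 = 1*28 + 27 = 55, q_2 = 1*1 + 1 = 2.
  i=3: a_3=4, p_3 = 4*55 + 28 = 248, q_3 = 4*2 + 1 = 9.
  i=4: a_4=1, p_4 = 1*248 + 55 = 303, q_4 = 1*9 + 2 = 11.
  i=5: a_5=1, p_5 = 1*303 + 248 = 551, q_5 = 1*11 + 9 = 20.
Check: 551^2 - 759*20^2 = 303601 - 303600 = 1, so (x, y) = (551, 20) solves the equation, and by the theorem it is the least positive solution.

(x, y) = (551, 20)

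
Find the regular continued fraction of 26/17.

Run the Euclidean algorithm on 26 and 17; the successive quotients are the partial quotients a_0, a_1, ... (each step inverts the fractional part left over by the previous one):
  26 = 1*17 + 9, so a_0 = 1.
  17 = 1*9 + 8, so a_1 = 1.
  9 = 1*8 + 1, so a_2 = 1.
  8 = 8*1 + 0, so a_3 = 8.
The remainder reaches 0 after 4 divisions, so the expansion has 4 partial quotients, read off in order.

[1; 1, 1, 8]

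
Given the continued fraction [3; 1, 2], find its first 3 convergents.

3/1, 4/1, 11/3

Using the convergent recurrence p_i = a_i*p_{i-1} + p_{i-2}, q_i = a_i*q_{i-1} + q_{i-2} with p_{-2}=0, p_{-1}=1, q_{-2}=1, q_{-1}=0:
  i=0: a_0=3, p_0 = 3*1 + 0 = 3, q_0 = 3*0 + 1 = 1.
  i=1: a_1=1, p_1 = 1*3 + 1 = 4, q_1 = 1*1 + 0 = 1.
  i=2: a_2=2, p_2 = 2*4 + 3 = 11, q_2 = 2*1 + 1 = 3.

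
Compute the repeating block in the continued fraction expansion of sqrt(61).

Write x_i = (sqrt(61) + m_i)/d_i with (m_0, d_0) = (0, 1). a_0 = floor(sqrt(61)) = 7, since 7^2 = 49 <= 61 < 64 = 8^2.
Iterate m_{i+1} = d_i*a_i - m_i, d_{i+1} = (61 - m_{i+1}^2)/d_i, a_{i+1} = floor((a_0 + m_{i+1})/d_{i+1}):
  m_1 = 1*7 - 0 = 7, d_1 = (61 - 7^2)/1 = 12/1 = 12, a_1 = floor((7 + 7)/12) = 1.
  m_2 = 12*1 - 7 = 5, d_2 = (61 - 5^2)/12 = 36/12 = 3, a_2 = floor((7 + 5)/3) = 4.
  m_3 = 3*4 - 5 = 7, d_3 = (61 - 7^2)/3 = 12/3 = 4, a_3 = floor((7 + 7)/4) = 3.
  m_4 = 4*3 - 7 = 5, d_4 = (61 - 5^2)/4 = 36/4 = 9, a_4 = floor((7 + 5)/9) = 1.
  m_5 = 9*1 - 5 = 4, d_5 = (61 - 4^2)/9 = 45/9 = 5, a_5 = floor((7 + 4)/5) = 2.
  m_6 = 5*2 - 4 = 6, d_6 = (61 - 6^2)/5 = 25/5 = 5, a_6 = floor((7 + 6)/5) = 2.
  m_7 = 5*2 - 6 = 4, d_7 = (61 - 4^2)/5 = 45/5 = 9, a_7 = floor((7 + 4)/9) = 1.
  m_8 = 9*1 - 4 = 5, d_8 = (61 - 5^2)/9 = 36/9 = 4, a_8 = floor((7 + 5)/4) = 3.
  m_9 = 4*3 - 5 = 7, d_9 = (61 - 7^2)/4 = 12/4 = 3, a_9 = floor((7 + 7)/3) = 4.
  m_10 = 3*4 - 7 = 5, d_10 = (61 - 5^2)/3 = 36/3 = 12, a_10 = floor((7 + 5)/12) = 1.
  m_11 = 12*1 - 5 = 7, d_11 = (61 - 7^2)/12 = 12/12 = 1, a_11 = floor((7 + 7)/1) = 14.
  m_12 = 1*14 - 7 = 7, d_12 = (61 - 7^2)/1 = 12/1 = 12: (m_12, d_12) = (m_1, d_1) = (7, 12), so from here the quotients repeat a_1, ..., a_11; the period length is 11.
Hence the expansion of sqrt(61) is a_0 = 7 followed by the repeating block 1, 4, 3, 1, 2, 2, 1, 3, 4, 1, 14 (period 11).

[7; (1, 4, 3, 1, 2, 2, 1, 3, 4, 1, 14)]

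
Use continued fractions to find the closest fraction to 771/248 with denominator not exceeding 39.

Expand x = 771/248 as a continued fraction with the Euclidean algorithm:
  771 = 3*248 + 27, so a_0 = 3.
  248 = 9*27 + 5, so a_1 = 9.
  27 = 5*5 + 2, so a_2 = 5.
  5 = 2*2 + 1, so a_3 = 2.
  2 = 2*1 + 0, so a_4 = 2.
so x = [3; 9, 5, 2, 2].
Convergents (p_i = a_i*p_{i-1} + p_{i-2}, q_i = a_i*q_{i-1} + q_{i-2} with p_{-2}=0, p_{-1}=1, q_{-2}=1, q_{-1}=0), until the denominator exceeds 39:
  i=0: a_0=3, p_0 = 3*1 + 0 = 3, q_0 = 3*0 + 1 = 1.
  i=1: a_1=9, p_1 = 9*3 + 1 = 28, q_1 = 9*1 + 0 = 9.
  i=2: a_2=5, p_2 = 5*28 + 3 = 143, q_2 = 5*9 + 1 = 46.
q_2 = 46 > 39, so the last convergent with denominator <= 39 is p_1/q_1 = 28/9.
The closest fraction with denominator <= 39 is either p_1/q_1 or the intermediate fraction (k*p_1 + p_0)/(k*q_1 + q_0) with the largest k >= 1 whose denominator stays <= 39; these approach x as k grows, and every other convergent or intermediate fraction in range is farther away.
Largest k: floor((39 - q_0)/q_1) = floor((39 - 1)/9) = 4.
That gives (4*28 + 3)/(4*9 + 1) = 115/37.
Compare the errors: |x - 28/9| = |771*9 - 28*248|/(248*9) = 5/2232, and |x - 115/37| = |771*37 - 115*248|/(248*37) = 7/9176.
Cross-multiplying, 7*2232 = 15624 < 45880 = 5*9176, so 7/9176 is smaller: the intermediate fraction 115/37 is closer to x than 28/9.

115/37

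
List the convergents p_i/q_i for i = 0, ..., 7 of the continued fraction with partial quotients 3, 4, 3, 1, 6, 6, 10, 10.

Using the convergent recurrence p_i = a_i*p_{i-1} + p_{i-2}, q_i = a_i*q_{i-1} + q_{i-2} with p_{-2}=0, p_{-1}=1, q_{-2}=1, q_{-1}=0:
  i=0: a_0=3, p_0 = 3*1 + 0 = 3, q_0 = 3*0 + 1 = 1.
  i=1: a_1=4, p_1 = 4*3 + 1 = 13, q_1 = 4*1 + 0 = 4.
  i=2: a_2=3, p_2 = 3*13 + 3 = 42, q_2 = 3*4 + 1 = 13.
  i=3: a_3=1, p_3 = 1*42 + 13 = 55, q_3 = 1*13 + 4 = 17.
  i=4: a_4=6, p_4 = 6*55 + 42 = 372, q_4 = 6*17 + 13 = 115.
  i=5: a_5=6, p_5 = 6*372 + 55 = 2287, q_5 = 6*115 + 17 = 707.
  i=6: a_6=10, p_6 = 10*2287 + 372 = 23242, q_6 = 10*707 + 115 = 7185.
  i=7: a_7=10, p_7 = 10*23242 + 2287 = 234707, q_7 = 10*7185 + 707 = 72557.

3/1, 13/4, 42/13, 55/17, 372/115, 2287/707, 23242/7185, 234707/72557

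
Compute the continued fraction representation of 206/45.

[4; 1, 1, 2, 1, 2, 2]

Run the Euclidean algorithm on 206 and 45; the successive quotients are the partial quotients a_0, a_1, ... (each step inverts the fractional part left over by the previous one):
  206 = 4*45 + 26, so a_0 = 4.
  45 = 1*26 + 19, so a_1 = 1.
  26 = 1*19 + 7, so a_2 = 1.
  19 = 2*7 + 5, so a_3 = 2.
  7 = 1*5 + 2, so a_4 = 1.
  5 = 2*2 + 1, so a_5 = 2.
  2 = 2*1 + 0, so a_6 = 2.
The remainder reaches 0 after 7 divisions, so the expansion has 7 partial quotients, read off in order.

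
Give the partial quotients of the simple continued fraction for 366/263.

Run the Euclidean algorithm on 366 and 263; the successive quotients are the partial quotients a_0, a_1, ... (each step inverts the fractional part left over by the previous one):
  366 = 1*263 + 103, so a_0 = 1.
  263 = 2*103 + 57, so a_1 = 2.
  103 = 1*57 + 46, so a_2 = 1.
  57 = 1*46 + 11, so a_3 = 1.
  46 = 4*11 + 2, so a_4 = 4.
  11 = 5*2 + 1, so a_5 = 5.
  2 = 2*1 + 0, so a_6 = 2.
The remainder reaches 0 after 7 divisions, so the expansion has 7 partial quotients, read off in order.

[1; 2, 1, 1, 4, 5, 2]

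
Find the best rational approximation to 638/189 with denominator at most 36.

27/8

Expand x = 638/189 as a continued fraction with the Euclidean algorithm:
  638 = 3*189 + 71, so a_0 = 3.
  189 = 2*71 + 47, so a_1 = 2.
  71 = 1*47 + 24, so a_2 = 1.
  47 = 1*24 + 23, so a_3 = 1.
  24 = 1*23 + 1, so a_4 = 1.
  23 = 23*1 + 0, so a_5 = 23.
so x = [3; 2, 1, 1, 1, 23].
Convergents (p_i = a_i*p_{i-1} + p_{i-2}, q_i = a_i*q_{i-1} + q_{i-2} with p_{-2}=0, p_{-1}=1, q_{-2}=1, q_{-1}=0), until the denominator exceeds 36:
  i=0: a_0=3, p_0 = 3*1 + 0 = 3, q_0 = 3*0 + 1 = 1.
  i=1: a_1=2, p_1 = 2*3 + 1 = 7, q_1 = 2*1 + 0 = 2.
  i=2: a_2=1, p_2 = 1*7 + 3 = 10, q_2 = 1*2 + 1 = 3.
  i=3: a_3=1, p_3 = 1*10 + 7 = 17, q_3 = 1*3 + 2 = 5.
  i=4: a_4=1, p_4 = 1*17 + 10 = 27, q_4 = 1*5 + 3 = 8.
  i=5: a_5=23, p_5 = 23*27 + 17 = 638, q_5 = 23*8 + 5 = 189.
q_5 = 189 > 36, so the last convergent with denominator <= 36 is p_4/q_4 = 27/8.
The closest fraction with denominator <= 36 is either p_4/q_4 or the intermediate fraction (k*p_4 + p_3)/(k*q_4 + q_3) with the largest k >= 1 whose denominator stays <= 36; these approach x as k grows, and every other convergent or intermediate fraction in range is farther away.
Largest k: floor((36 - q_3)/q_4) = floor((36 - 5)/8) = 3.
That gives (3*27 + 17)/(3*8 + 5) = 98/29.
Compare the errors: |x - 27/8| = |638*8 - 27*189|/(189*8) = 1/1512, and |x - 98/29| = |638*29 - 98*189|/(189*29) = 20/5481.
Cross-multiplying, 1*5481 = 5481 < 30240 = 20*1512, so 1/1512 is smaller: the convergent 27/8 is closer to x than 98/29.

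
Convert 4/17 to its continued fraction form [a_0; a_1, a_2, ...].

Run the Euclidean algorithm on 4 and 17; the successive quotients are the partial quotients a_0, a_1, ... (each step inverts the fractional part left over by the previous one):
  4 = 0*17 + 4, so a_0 = 0.
  17 = 4*4 + 1, so a_1 = 4.
  4 = 4*1 + 0, so a_2 = 4.
The remainder reaches 0 after 3 divisions, so the expansion has 3 partial quotients, read off in order.

[0; 4, 4]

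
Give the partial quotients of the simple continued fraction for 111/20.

Run the Euclidean algorithm on 111 and 20; the successive quotients are the partial quotients a_0, a_1, ... (each step inverts the fractional part left over by the previous one):
  111 = 5*20 + 11, so a_0 = 5.
  20 = 1*11 + 9, so a_1 = 1.
  11 = 1*9 + 2, so a_2 = 1.
  9 = 4*2 + 1, so a_3 = 4.
  2 = 2*1 + 0, so a_4 = 2.
The remainder reaches 0 after 5 divisions, so the expansion has 5 partial quotients, read off in order.

[5; 1, 1, 4, 2]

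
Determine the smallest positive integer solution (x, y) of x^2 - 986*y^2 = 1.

First expand sqrt(986) as a continued fraction. With x_i = (sqrt(986) + m_i)/d_i and (m_0, d_0) = (0, 1): a_0 = floor(sqrt(986)) = 31, since 31^2 = 961 <= 986 < 1024 = 32^2.
Iterate m_{i+1} = d_i*a_i - m_i, d_{i+1} = (986 - m_{i+1}^2)/d_i, a_{i+1} = floor((a_0 + m_{i+1})/d_{i+1}):
  m_1 = 1*31 - 0 = 31, d_1 = (986 - 31^2)/1 = 25/1 = 25, a_1 = floor((31 + 31)/25) = 2.
  m_2 = 25*2 - 31 = 19, d_2 = (986 - 19^2)/25 = 625/25 = 25, a_2 = floor((31 + 19)/25) = 2.
  m_3 = 25*2 - 19 = 31, d_3 = (986 - 31^2)/25 = 25/25 = 1, a_3 = floor((31 + 31)/1) = 62.
  m_4 = 1*62 - 31 = 31, d_4 = (986 - 31^2)/1 = 25/1 = 25: (m_4, d_4) = (m_1, d_1) = (31, 25), so from here the quotients repeat a_1, ..., a_3; the period length is 3.
So sqrt(986) = [31; (2, 2, 62)] with period length k = 3.
k is odd, so (p_{k-1}, q_{k-1}) only solves x^2 - 986y^2 = -1 and the fundamental solution of x^2 - 986y^2 = 1 is (p_{2k-1}, q_{2k-1}) = (p_5, q_5); compute convergents through index 5, running through the period twice.
Convergents (p_i = a_i*p_{i-1} + p_{i-2}, q_i = a_i*q_{i-1} + q_{i-2} with p_{-2}=0, p_{-1}=1, q_{-2}=1, q_{-1}=0):
  i=0: a_0=31, p_0 = 31*1 + 0 = 31, q_0 = 31*0 + 1 = 1.
  i=1: a_1=2, p_1 = 2*31 + 1 = 63, q_1 = 2*1 + 0 = 2.
  i=2: a_2=2, p_2 = 2*63 + 31 = 157, q_2 = 2*2 + 1 = 5.
  i=3: a_3=62, p_3 = 62*157 + 63 = 9797, q_3 = 62*5 + 2 = 312.
  i=4: a_4=2, p_4 = 2*9797 + 157 = 19751, q_4 = 2*312 + 5 = 629.
  i=5: a_5=2, p_5 = 2*19751 + 9797 = 49299, q_5 = 2*629 + 312 = 1570.
Indeed p_2^2 - 986*q_2^2 = 24649 - 24650 = -1, not +1.
Check: 49299^2 - 986*1570^2 = 2430391401 - 2430391400 = 1, so (x, y) = (49299, 1570) solves the equation, and by the theorem it is the least positive solution.

(x, y) = (49299, 1570)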